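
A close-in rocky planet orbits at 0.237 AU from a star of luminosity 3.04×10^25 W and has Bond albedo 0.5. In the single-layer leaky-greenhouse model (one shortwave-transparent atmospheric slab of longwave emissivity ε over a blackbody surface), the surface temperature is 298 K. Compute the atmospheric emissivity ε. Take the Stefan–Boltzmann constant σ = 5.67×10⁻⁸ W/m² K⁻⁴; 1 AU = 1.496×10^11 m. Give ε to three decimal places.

Orbital distance: d = 0.237 AU = 3.546×10^10 m.
Flux at the orbit: S = L/(4πd²) = 3.04×10^25/(4π·(3.55×10^10)²) = 1924 W/m².
Effective temperature: T_e = [S(1−α)/(4σ)]^(1/4) = 255.2 K.
Inverting T_s⁴ = 2T_e⁴/(2−ε): (T_e/T_s)⁴ = 0.5380, so ε = 2(1 − 0.5380) = 0.9240.

0.924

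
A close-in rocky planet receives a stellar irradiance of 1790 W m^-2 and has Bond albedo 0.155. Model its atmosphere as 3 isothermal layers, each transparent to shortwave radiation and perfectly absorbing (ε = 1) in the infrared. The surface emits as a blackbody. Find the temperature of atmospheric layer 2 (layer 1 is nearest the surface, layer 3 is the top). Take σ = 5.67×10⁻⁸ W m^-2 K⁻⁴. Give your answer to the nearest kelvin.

OLR = S(1−α)/4 = 378.1 W m^-2; the top layer radiates at T_e = 285.8 K.
Each opaque layer satisfies 2T_j⁴ = T_{j−1}⁴ + T_{j+1}⁴, giving T_k⁴ = (N+1−k)T_e⁴.
T_2 = (2)^(1/4)·285.8 = 339.8 K.

340 kelvin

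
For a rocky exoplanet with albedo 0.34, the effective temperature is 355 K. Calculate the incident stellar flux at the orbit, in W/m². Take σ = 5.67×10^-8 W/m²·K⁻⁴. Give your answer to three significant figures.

5460 W/m²

Invert the energy balance for S: S = 4σT⁴/(1−α).
σT⁴ = 5.67×10⁻⁸·(355)⁴ = 900.5 W/m².
So S = 4×900.5/(1−0.34) = 5458 W/m².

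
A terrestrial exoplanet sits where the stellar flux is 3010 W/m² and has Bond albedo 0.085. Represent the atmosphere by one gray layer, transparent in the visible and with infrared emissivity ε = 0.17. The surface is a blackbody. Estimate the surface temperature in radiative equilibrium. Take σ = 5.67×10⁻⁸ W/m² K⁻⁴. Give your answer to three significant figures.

339 kelvin

Effective emission temperature (TOA balance): σT_e⁴ = S(1−α)/4 = 688.5 W/m² → T_e = 332.0 K.
Surface balance with a leaky layer gives σT_s⁴ = σT_e⁴·2/(2−ε), so T_s = T_e·[2/(2−0.17)]^(1/4) = 339.4 K.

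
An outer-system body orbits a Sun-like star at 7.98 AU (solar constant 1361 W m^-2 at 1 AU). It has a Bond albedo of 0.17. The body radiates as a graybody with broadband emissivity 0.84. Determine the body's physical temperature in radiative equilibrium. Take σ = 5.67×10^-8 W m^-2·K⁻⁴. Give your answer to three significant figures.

98.2 K

By the inverse-square law, S = 1361/7.98² = 21.37 W m^-2.
Averaging over the sphere, the absorbed flux is S(1−α)/4 = 4.435 W m^-2.
Equating to εσT⁴ with ε = 0.84: T = (4.435/0.84σ)^(1/4) = 98.23 K.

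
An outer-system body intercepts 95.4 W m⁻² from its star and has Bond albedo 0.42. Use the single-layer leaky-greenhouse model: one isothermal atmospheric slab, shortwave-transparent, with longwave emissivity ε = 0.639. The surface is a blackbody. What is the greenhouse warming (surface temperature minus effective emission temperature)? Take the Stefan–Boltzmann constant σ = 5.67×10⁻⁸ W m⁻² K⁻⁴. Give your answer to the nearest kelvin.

13 K

At the top of the atmosphere, σT_e⁴ = S(1−α)/4 = 13.83 W m⁻², giving T_e = 125.0 K.
For a single slab of emissivity ε, T_s⁴ = 2T_e⁴/(2−ε); thus T_s = 125.0·(1.47)^(1/4) = 137.6 K.
T_s − T_e = 137.6 − 125.0 = 12.62 K.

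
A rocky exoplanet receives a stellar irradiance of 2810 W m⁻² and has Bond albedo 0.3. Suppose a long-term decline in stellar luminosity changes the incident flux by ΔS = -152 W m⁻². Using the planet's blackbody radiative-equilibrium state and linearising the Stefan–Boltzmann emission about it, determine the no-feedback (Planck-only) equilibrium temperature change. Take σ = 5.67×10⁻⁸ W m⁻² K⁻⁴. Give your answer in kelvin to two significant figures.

-4.1 kelvin

The baseline emission temperature is T_e = 305.2 K.
TOA radiative forcing: ΔF = (1−α)ΔS/4 = 0.7·(-152)/4 = -26.60 W m⁻².
Linearising σT⁴ gives d(σT⁴)/dT = 4σT_e³ = 6.446 W m⁻² per K.
So ΔT₀ = -26.60/6.446 = -4.13 K.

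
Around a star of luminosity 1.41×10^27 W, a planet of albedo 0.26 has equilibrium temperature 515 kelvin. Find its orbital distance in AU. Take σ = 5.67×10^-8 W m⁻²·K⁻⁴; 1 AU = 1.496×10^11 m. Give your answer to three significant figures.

0.482 AU

Energy balance gives S = 4σT⁴/(1−α) = 21560 W m⁻².
S = L/(4πd²) → d = √(L/4πS) = √(1.41×10^27/(4π·21560)) = 7.214×10^10 m = 0.4822 AU.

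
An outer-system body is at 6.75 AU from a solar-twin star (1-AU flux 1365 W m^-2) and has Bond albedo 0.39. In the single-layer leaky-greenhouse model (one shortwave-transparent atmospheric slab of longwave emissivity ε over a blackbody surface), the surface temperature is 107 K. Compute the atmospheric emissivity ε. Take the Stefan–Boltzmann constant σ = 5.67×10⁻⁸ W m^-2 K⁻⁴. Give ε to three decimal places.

0.771

Irradiance scales as 1/d², so S = 1365 W m^-2 × (1/6.75)² = 29.96 W m^-2.
Effective temperature: T_e = [S(1−α)/(4σ)]^(1/4) = 94.74 K.
Inverting T_s⁴ = 2T_e⁴/(2−ε): (T_e/T_s)⁴ = 0.6147, so ε = 2(1 − 0.6147) = 0.7706.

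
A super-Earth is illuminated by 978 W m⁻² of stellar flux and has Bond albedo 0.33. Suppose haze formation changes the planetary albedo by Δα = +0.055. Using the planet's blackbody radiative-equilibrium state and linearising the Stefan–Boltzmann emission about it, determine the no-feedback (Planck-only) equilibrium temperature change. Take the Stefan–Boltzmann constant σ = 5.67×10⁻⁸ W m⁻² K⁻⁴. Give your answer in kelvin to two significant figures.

Reference equilibrium: T_e = [S(1−α)/(4σ)]^(1/4) = 231.8 K.
ΔF = −(S/4)Δα = −(978.0/4)×(+0.055) = -13.45 W m⁻².
The Planck feedback parameter is 4σT_e³ = 2.826 W m⁻²/K.
ΔT₀ = ΔF/λ_P = -13.45/2.826 = -4.76 K.

-4.8 kelvin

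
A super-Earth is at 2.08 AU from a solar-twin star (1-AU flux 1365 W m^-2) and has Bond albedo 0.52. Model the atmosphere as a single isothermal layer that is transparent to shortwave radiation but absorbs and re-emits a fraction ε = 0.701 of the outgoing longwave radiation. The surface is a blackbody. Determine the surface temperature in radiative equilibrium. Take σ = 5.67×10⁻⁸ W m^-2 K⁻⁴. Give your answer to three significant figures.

179 K

By the inverse-square law, S = 1365/2.08² = 315.5 W m^-2.
The planet radiates to space at T_e = [S(1−α)/(4σ)]^(1/4) = 160.8 K.
The surface balance (absorbed SW + ε·downward IR = σT_s⁴) with T_a⁴ = T_s⁴/2 reduces to T_s = T_e·[2/(2−ε)]^¼ = 179.1 K.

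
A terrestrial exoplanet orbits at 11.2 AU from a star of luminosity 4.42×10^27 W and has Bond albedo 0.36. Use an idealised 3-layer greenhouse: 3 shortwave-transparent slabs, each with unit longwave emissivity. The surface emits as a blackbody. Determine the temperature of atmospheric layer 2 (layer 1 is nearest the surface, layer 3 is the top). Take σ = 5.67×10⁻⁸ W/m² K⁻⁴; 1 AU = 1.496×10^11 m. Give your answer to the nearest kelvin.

Orbital distance: d = 11.2 AU = 1.676×10^12 m.
Flux at the orbit: S = L/(4πd²) = 4.42×10^27/(4π·(1.68×10^12)²) = 125.3 W/m².
Top-of-atmosphere balance: σT_e⁴ = S(1−α)/4 = 20.05 W/m² → T_e = 137.1 K.
Each opaque layer satisfies 2T_j⁴ = T_{j−1}⁴ + T_{j+1}⁴, giving T_k⁴ = (N+1−k)T_e⁴.
T_2 = (2)^(1/4)·137.1 = 163.1 K.

163 kelvin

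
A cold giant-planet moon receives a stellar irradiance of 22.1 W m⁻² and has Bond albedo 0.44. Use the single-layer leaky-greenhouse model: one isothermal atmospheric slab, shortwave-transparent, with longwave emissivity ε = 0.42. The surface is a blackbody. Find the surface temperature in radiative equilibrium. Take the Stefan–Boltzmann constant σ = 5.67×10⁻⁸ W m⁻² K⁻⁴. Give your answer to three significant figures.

91.2 K

Effective emission temperature (TOA balance): σT_e⁴ = S(1−α)/4 = 3.094 W m⁻² → T_e = 85.95 K.
The surface balance (absorbed SW + ε·downward IR = σT_s⁴) with T_a⁴ = T_s⁴/2 reduces to T_s = T_e·[2/(2−ε)]^¼ = 91.16 K.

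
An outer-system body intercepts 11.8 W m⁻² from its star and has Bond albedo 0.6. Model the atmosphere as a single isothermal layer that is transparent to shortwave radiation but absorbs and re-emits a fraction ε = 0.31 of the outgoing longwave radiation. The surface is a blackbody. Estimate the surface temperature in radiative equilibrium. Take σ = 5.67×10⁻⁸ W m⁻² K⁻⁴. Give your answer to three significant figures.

70.4 K

At the top of the atmosphere, σT_e⁴ = S(1−α)/4 = 1.180 W m⁻², giving T_e = 67.54 K.
Surface balance with a leaky layer gives σT_s⁴ = σT_e⁴·2/(2−ε), so T_s = T_e·[2/(2−0.31)]^(1/4) = 70.45 K.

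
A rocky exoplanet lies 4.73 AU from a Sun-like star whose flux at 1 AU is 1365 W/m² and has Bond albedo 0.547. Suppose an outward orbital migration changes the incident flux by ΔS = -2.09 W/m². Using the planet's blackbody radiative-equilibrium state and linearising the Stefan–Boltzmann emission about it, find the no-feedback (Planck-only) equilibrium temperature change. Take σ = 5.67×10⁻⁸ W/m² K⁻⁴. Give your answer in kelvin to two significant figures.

By the inverse-square law, S = 1365/4.73² = 61.01 W/m².
The baseline emission temperature is T_e = 105.1 K.
TOA radiative forcing: ΔF = (1−α)ΔS/4 = 0.453·(-2.09)/4 = -0.2367 W/m².
The Planck feedback parameter is 4σT_e³ = 0.2631 W/m²/K.
Hence the no-feedback warming is ΔF/(4σT_e³) = -0.900 K.

-0.90 kelvin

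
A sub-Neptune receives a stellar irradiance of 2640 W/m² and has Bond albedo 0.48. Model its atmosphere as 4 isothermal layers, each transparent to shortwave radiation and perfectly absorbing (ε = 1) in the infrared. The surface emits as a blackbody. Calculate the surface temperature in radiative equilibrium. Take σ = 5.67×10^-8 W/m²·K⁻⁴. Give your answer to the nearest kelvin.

Top-of-atmosphere balance: σT_e⁴ = S(1−α)/4 = 343.2 W/m² → T_e = 278.9 K.
With N = 4 opaque layers, T_s = (N+1)^(1/4)·T_e = 5^(1/4)·278.9 = 417.1 K.

417 K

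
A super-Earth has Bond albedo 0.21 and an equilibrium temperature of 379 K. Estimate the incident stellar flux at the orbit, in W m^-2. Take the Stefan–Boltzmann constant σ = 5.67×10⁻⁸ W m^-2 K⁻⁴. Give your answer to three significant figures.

5920 W m^-2

Invert the energy balance for S: S = 4σT⁴/(1−α).
The emitted flux is σT⁴ = 1170 W m^-2.
S = 4·1170/0.79 = 5923 W m^-2.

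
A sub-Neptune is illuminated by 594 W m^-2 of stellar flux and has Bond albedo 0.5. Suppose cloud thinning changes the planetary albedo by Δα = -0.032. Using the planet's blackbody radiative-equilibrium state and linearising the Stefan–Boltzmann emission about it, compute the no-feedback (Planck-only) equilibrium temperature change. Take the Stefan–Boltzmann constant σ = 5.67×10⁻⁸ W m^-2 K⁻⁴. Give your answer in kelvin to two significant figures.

3.0 K

Reference equilibrium: T_e = [S(1−α)/(4σ)]^(1/4) = 190.2 K.
TOA radiative forcing: ΔF = −S·Δα/4 = −594.0·(-0.032)/4 = 4.752 W m^-2.
The Planck feedback parameter is 4σT_e³ = 1.561 W m^-2/K.
ΔT₀ = ΔF/λ_P = 4.752/1.561 = 3.04 K.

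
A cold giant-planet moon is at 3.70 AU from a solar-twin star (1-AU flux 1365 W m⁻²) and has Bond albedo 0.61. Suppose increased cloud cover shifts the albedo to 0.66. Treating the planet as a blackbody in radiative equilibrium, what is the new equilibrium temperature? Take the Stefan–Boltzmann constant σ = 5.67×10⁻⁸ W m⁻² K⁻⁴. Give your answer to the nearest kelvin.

Flux at the orbit: S = 1365/(3.70)² = 99.71 W m⁻².
With the new albedo, S(1−α₂)/4 = 8.475 W m⁻², so T₂ = 110.6 K.

111 K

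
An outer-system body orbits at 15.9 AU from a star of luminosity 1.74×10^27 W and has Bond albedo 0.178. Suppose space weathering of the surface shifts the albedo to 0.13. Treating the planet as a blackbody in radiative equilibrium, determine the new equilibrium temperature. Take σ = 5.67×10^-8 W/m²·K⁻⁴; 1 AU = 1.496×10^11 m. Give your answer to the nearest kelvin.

Orbital distance: d = 15.9 AU = 2.379×10^12 m.
S = L/(4πd²) = 24.47 W/m².
New equilibrium: T₂ = [(1−0.13)·24.47/(4σ)]^(1/4) = 98.43 K.

98 kelvin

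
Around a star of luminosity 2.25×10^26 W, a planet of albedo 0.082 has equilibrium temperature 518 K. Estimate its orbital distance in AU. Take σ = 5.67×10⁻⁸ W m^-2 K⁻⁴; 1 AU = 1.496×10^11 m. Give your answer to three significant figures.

The flux needed for this T is 4σT⁴/(1−0.082) = 17790 W m^-2.
Then d = [L/(4πS)]^(1/2) = 3.173×10^10 m, i.e. 0.2121 AU.

0.212 AU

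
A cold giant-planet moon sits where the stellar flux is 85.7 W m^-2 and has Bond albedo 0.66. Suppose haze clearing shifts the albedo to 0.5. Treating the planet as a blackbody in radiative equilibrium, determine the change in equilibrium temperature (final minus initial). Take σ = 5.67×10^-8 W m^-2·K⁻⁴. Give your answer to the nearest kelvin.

Initial: T₁ = [S(1−0.66)/(4σ)]^(1/4) = 106.5 K.
Final:   T₂ = [S(1−0.5)/(4σ)]^(1/4) = 117.2 K.
Change: 117.2 − 106.5 = 10.78 K.

11 K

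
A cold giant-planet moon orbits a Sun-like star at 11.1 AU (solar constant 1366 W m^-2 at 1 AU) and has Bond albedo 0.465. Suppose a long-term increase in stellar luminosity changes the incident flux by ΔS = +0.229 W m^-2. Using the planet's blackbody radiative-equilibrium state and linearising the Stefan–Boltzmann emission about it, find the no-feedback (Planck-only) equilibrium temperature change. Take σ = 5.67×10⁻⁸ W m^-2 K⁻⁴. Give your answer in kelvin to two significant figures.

Irradiance scales as 1/d², so S = 1366 W m^-2 × (1/11.1)² = 11.09 W m^-2.
Reference equilibrium: T_e = [S(1−α)/(4σ)]^(1/4) = 71.51 K.
Only a fraction (1−α) is absorbed and it's spread over 4πR², so ΔF = (1−α)ΔS/4 = 0.03063 W m^-2.
Linearising σT⁴ gives d(σT⁴)/dT = 4σT_e³ = 0.08294 W m^-2 per K.
So ΔT₀ = 0.03063/0.08294 = 0.369 K.

0.37 kelvin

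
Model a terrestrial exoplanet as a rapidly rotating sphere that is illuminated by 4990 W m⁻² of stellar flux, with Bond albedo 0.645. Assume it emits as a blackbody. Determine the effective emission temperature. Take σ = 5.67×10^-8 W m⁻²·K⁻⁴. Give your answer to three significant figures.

297 K

Averaging over the sphere, the absorbed flux is S(1−α)/4 = 442.9 W m⁻².
Balancing against σT⁴: T = (442.9/5.67×10⁻⁸)^(1/4) = 297.3 K.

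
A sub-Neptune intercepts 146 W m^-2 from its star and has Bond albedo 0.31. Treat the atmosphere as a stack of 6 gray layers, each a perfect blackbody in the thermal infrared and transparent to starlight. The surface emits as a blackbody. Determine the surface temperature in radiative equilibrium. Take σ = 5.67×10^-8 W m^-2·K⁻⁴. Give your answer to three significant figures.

Top-of-atmosphere balance: σT_e⁴ = S(1−α)/4 = 25.18 W m^-2 → T_e = 145.2 K.
With N = 6 opaque layers, T_s = (N+1)^(1/4)·T_e = 7^(1/4)·145.2 = 236.1 K.

236 K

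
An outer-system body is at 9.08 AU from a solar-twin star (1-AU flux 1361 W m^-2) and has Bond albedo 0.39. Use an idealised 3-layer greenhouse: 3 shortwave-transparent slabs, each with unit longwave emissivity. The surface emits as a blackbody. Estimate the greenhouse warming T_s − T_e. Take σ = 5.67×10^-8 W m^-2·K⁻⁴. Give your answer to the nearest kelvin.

By the inverse-square law, S = 1361/9.08² = 16.51 W m^-2.
Top-of-atmosphere balance: σT_e⁴ = S(1−α)/4 = 2.517 W m^-2 → T_e = 81.63 K.
T_s = (N+1)^(1/4)·T_e = 115.4 K.
Warming: T_s − T_e = 33.81 K.

34 kelvin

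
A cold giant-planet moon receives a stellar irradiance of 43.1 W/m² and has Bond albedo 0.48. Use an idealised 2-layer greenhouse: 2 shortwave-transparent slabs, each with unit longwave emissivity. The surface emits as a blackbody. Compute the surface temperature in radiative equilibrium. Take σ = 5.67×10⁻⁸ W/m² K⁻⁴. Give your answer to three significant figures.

Top-of-atmosphere balance: σT_e⁴ = S(1−α)/4 = 5.603 W/m² → T_e = 99.70 K.
Layer-by-layer balance gives σT_s⁴ = (N+1)σT_e⁴, so T_s = 3^¼·99.70 = 131.2 K.

131 K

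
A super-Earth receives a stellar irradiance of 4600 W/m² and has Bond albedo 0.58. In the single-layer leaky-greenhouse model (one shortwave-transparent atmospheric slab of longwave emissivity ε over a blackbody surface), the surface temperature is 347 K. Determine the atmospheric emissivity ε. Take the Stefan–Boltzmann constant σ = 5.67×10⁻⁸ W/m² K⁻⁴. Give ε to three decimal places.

Effective temperature: T_e = [S(1−α)/(4σ)]^(1/4) = 303.8 K.
Inverting T_s⁴ = 2T_e⁴/(2−ε): (T_e/T_s)⁴ = 0.5876, so ε = 2(1 − 0.5876) = 0.8249.

0.825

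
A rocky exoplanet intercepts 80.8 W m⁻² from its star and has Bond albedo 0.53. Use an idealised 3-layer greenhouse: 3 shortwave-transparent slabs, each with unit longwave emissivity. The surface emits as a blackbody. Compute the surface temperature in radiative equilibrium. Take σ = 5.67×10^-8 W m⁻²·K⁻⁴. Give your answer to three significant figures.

Top-of-atmosphere balance: σT_e⁴ = S(1−α)/4 = 9.494 W m⁻² → T_e = 113.8 K.
Layer-by-layer balance gives σT_s⁴ = (N+1)σT_e⁴, so T_s = 4^¼·113.8 = 160.9 K.

161 K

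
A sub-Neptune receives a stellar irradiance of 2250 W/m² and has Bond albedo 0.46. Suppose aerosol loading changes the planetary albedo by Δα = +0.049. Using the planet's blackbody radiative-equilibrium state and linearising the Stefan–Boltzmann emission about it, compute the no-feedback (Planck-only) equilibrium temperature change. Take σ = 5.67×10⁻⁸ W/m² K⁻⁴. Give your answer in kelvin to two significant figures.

-6.1 K

Unperturbed T_e = [2250·(1−0.46)/(4σ)]^¼ = 270.5 K.
ΔF = −(S/4)Δα = −(2250/4)×(+0.049) = -27.56 W/m².
Planck response: λ_P = 4σT_e³ = 4·5.67×10⁻⁸·(270.5)³ = 4.491 W/m²/K.
Hence the no-feedback warming is ΔF/(4σT_e³) = -6.14 K.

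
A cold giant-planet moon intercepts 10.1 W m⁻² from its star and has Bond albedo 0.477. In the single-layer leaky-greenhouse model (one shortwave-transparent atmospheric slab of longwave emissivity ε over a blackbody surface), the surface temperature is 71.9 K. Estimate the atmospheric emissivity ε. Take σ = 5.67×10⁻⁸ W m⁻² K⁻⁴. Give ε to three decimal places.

0.257

Effective temperature: T_e = [S(1−α)/(4σ)]^(1/4) = 69.47 K.
T_s⁴ = T_e⁴·2/(2−ε) → ε = 2 − 2(T_e/T_s)⁴ = 2 − 2·(69.47/71.9)⁴ = 0.2570.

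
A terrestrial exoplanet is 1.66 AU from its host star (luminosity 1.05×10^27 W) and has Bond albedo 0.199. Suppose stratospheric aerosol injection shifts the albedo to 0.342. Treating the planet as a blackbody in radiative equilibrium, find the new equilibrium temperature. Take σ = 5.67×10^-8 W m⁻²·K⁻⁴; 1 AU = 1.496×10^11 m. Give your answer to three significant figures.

d = 1.66 × 1.496×10^11 m = 2.483×10^11 m.
S = L/(4πd²) = 1355 W m⁻².
With the new albedo, S(1−α₂)/4 = 222.9 W m⁻², so T₂ = 250.4 K.

250 K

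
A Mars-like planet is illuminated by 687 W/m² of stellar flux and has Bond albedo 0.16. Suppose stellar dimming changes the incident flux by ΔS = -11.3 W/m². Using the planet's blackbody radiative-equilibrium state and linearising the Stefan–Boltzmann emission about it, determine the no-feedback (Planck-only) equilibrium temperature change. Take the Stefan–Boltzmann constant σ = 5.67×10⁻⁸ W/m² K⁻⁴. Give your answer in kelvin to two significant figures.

-0.92 kelvin

Reference equilibrium: T_e = [S(1−α)/(4σ)]^(1/4) = 224.6 K.
Only a fraction (1−α) is absorbed and it's spread over 4πR², so ΔF = (1−α)ΔS/4 = -2.373 W/m².
The Planck feedback parameter is 4σT_e³ = 2.569 W/m²/K.
Hence the no-feedback warming is ΔF/(4σT_e³) = -0.924 K.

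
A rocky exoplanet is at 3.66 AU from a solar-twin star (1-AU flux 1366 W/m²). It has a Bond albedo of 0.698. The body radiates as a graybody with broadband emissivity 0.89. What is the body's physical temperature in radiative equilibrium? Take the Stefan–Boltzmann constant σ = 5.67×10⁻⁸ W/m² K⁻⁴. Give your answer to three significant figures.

111 kelvin

Irradiance scales as 1/d², so S = 1366 W/m² × (1/3.66)² = 102.0 W/m².
Averaging over the sphere, the absorbed flux is S(1−α)/4 = 7.699 W/m².
Equating to εσT⁴ with ε = 0.89: T = (7.699/0.89σ)^(1/4) = 111.1 K.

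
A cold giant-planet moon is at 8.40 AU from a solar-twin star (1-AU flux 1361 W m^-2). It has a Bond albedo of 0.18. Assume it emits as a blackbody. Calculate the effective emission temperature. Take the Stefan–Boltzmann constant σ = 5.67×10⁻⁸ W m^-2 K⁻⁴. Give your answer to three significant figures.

Irradiance scales as 1/d², so S = 1361 W m^-2 × (1/8.40)² = 19.29 W m^-2.
Absorbed flux (global mean): S(1−α)/4 = 19.29·0.82/4 = 3.954 W m^-2.
In equilibrium σT⁴ equals this, so T = 91.38 K.

91.4 kelvin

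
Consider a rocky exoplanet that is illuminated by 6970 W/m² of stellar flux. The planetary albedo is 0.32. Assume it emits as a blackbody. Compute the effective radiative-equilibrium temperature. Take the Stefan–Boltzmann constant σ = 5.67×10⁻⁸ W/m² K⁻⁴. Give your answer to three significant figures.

Averaging over the sphere, the absorbed flux is S(1−α)/4 = 1185 W/m².
Set σT⁴ = 1185 → T = (1185/σ)^(1/4) = 380.2 K.

380 K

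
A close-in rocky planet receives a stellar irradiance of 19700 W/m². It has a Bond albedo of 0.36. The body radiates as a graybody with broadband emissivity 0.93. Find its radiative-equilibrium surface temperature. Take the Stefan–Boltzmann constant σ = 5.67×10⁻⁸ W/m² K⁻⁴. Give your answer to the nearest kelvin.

Averaging over the sphere, the absorbed flux is S(1−α)/4 = 3152 W/m².
Radiative balance εσT⁴ = 3152 gives T = [3152/(0.93·σ)]^(1/4) = 494.5 K.

494 kelvin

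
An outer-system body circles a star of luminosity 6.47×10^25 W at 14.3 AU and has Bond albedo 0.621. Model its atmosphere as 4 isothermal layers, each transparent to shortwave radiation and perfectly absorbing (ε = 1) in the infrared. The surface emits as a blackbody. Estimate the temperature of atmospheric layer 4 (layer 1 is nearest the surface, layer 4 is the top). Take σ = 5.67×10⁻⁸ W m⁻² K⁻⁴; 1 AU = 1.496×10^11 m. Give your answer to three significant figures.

37.0 kelvin

d = 14.3 × 1.496×10^11 m = 2.139×10^12 m.
Flux at the orbit: S = L/(4πd²) = 6.47×10^25/(4π·(2.14×10^12)²) = 1.125 W m⁻².
The effective emission temperature is T_e = [S(1−α)/(4σ)]^¼ = 37.03 K.
Each opaque layer satisfies 2T_j⁴ = T_{j−1}⁴ + T_{j+1}⁴, giving T_k⁴ = (N+1−k)T_e⁴.
T_4 = (1)^(1/4)·37.03 = 37.03 K.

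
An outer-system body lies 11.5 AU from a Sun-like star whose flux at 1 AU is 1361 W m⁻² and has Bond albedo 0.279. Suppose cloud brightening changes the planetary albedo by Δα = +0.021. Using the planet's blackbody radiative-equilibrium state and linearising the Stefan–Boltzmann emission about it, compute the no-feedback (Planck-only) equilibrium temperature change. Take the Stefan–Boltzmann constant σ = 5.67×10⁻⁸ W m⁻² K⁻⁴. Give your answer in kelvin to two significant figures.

-0.55 kelvin

Irradiance scales as 1/d², so S = 1361 W m⁻² × (1/11.5)² = 10.29 W m⁻².
The baseline emission temperature is T_e = 75.63 K.
TOA radiative forcing: ΔF = −S·Δα/4 = −10.29·(+0.021)/4 = -0.05403 W m⁻².
Planck response: λ_P = 4σT_e³ = 4·5.67×10⁻⁸·(75.63)³ = 0.09811 W m⁻²/K.
So ΔT₀ = -0.05403/0.09811 = -0.551 K.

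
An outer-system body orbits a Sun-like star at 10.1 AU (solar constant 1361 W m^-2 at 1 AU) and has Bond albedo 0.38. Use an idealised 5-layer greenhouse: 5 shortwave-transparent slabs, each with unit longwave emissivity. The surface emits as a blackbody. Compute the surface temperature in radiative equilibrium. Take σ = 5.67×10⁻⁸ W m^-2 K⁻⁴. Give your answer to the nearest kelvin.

Flux at the orbit: S = 1361/(10.1)² = 13.34 W m^-2.
OLR = S(1−α)/4 = 2.068 W m^-2; the top layer radiates at T_e = 77.71 K.
Layer-by-layer balance gives σT_s⁴ = (N+1)σT_e⁴, so T_s = 6^¼·77.71 = 121.6 K.

122 kelvin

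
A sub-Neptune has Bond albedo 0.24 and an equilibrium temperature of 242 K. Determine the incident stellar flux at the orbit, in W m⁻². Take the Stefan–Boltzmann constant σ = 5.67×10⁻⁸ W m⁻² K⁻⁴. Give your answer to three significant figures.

1020 W m⁻²

From S(1−α)/4 = σT⁴: S = 4σT⁴/(1−α).
The emitted flux is σT⁴ = 194.5 W m⁻².
S = 4·194.5/0.76 = 1024 W m⁻².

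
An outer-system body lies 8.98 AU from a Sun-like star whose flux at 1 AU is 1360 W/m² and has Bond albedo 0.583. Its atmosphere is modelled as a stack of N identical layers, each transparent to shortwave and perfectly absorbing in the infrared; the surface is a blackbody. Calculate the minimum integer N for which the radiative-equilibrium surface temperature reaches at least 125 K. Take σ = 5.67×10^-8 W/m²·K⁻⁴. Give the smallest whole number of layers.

Flux at the orbit: S = 1360/(8.98)² = 16.86 W/m².
OLR = S(1−α)/4 = 1.758 W/m²; the top layer radiates at T_e = 74.62 K.
Since T_s⁴ = (N+1)T_e⁴, we need N ≥ (T_s/T_e)⁴ − 1 = 6.873.
Rounding up, N = 7.

7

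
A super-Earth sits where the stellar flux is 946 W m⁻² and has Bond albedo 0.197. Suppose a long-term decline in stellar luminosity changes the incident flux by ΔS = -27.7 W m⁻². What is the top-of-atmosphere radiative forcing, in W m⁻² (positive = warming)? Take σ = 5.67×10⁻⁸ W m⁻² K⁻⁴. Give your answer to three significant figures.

-5.56 W m⁻²

TOA radiative forcing: ΔF = (1−α)ΔS/4 = 0.803·(-27.7)/4 = -5.561 W m⁻².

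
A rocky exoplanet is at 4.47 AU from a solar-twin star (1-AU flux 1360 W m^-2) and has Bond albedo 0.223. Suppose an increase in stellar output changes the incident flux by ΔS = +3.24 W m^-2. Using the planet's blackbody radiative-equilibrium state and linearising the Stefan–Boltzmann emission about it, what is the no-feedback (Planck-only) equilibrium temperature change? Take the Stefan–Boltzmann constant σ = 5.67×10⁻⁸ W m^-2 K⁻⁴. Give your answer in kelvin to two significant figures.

1.5 kelvin

By the inverse-square law, S = 1360/4.47² = 68.07 W m^-2.
Unperturbed T_e = [68.07·(1−0.223)/(4σ)]^¼ = 123.6 K.
ΔF = Δ[S(1−α)]/4 = (1−0.223)·+3.24/4 = 0.6294 W m^-2.
Linearising σT⁴ gives d(σT⁴)/dT = 4σT_e³ = 0.4280 W m^-2 per K.
ΔT₀ = ΔF/λ_P = 0.6294/0.4280 = 1.47 K.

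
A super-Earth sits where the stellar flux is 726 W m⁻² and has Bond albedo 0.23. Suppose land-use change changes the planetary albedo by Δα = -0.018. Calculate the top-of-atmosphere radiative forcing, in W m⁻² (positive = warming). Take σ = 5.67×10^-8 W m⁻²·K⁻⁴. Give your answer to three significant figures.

3.27 W m⁻²

The change in absorbed flux is Δ[S(1−α)/4] = −SΔα/4 = 3.267 W m⁻².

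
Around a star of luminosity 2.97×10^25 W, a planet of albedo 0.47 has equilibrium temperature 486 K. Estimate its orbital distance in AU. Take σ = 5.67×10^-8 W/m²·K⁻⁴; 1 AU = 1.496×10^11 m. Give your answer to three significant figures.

0.0665 AU

Energy balance gives S = 4σT⁴/(1−α) = 23870 W/m².
Then d = [L/(4πS)]^(1/2) = 9.950×10^9 m, i.e. 0.06651 AU.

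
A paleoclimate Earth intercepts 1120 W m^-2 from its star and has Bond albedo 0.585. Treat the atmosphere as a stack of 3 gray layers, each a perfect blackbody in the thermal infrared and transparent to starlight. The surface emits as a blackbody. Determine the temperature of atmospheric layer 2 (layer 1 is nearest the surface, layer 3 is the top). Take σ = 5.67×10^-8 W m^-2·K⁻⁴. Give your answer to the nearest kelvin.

253 K

OLR = S(1−α)/4 = 116.2 W m^-2; the top layer radiates at T_e = 212.8 K.
The net upward flux σT_e⁴ is constant between every pair of levels, so T_k⁴ = (N+1−k)T_e⁴.
T_2 = (2)^(1/4)·212.8 = 253.0 K.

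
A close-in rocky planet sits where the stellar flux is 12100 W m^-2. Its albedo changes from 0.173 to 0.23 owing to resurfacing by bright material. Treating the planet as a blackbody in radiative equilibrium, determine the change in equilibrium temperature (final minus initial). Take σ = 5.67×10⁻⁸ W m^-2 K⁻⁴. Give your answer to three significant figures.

-8.11 K

Before: T₁ = [12100·0.827/(4σ)]^(1/4) = 458.3 K.
After:  T₂ = [12100·0.77/(4σ)]^(1/4) = 450.2 K.
Change: 450.2 − 458.3 = -8.110 K.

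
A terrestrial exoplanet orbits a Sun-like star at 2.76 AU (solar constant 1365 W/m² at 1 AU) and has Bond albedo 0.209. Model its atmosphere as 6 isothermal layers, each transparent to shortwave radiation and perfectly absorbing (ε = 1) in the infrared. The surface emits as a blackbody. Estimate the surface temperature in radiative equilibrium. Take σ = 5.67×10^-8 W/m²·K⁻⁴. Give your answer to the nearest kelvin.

By the inverse-square law, S = 1365/2.76² = 179.2 W/m².
OLR = S(1−α)/4 = 35.43 W/m²; the top layer radiates at T_e = 158.1 K.
Layer-by-layer balance gives σT_s⁴ = (N+1)σT_e⁴, so T_s = 7^¼·158.1 = 257.2 K.

257 K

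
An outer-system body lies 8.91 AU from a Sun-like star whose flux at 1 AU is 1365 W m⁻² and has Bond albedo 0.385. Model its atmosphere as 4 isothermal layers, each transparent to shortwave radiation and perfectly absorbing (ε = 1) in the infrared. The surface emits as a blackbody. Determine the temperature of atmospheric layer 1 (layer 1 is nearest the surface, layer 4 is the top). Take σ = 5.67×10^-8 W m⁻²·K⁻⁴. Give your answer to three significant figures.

117 K

Flux at the orbit: S = 1365/(8.91)² = 17.19 W m⁻².
Top-of-atmosphere balance: σT_e⁴ = S(1−α)/4 = 2.644 W m⁻² → T_e = 82.63 K.
In the N-layer model, layer k (counted from the surface) has T_k = (N+1−k)^(1/4)·T_e.
T_1 = (4)^(1/4)·82.63 = 116.9 K.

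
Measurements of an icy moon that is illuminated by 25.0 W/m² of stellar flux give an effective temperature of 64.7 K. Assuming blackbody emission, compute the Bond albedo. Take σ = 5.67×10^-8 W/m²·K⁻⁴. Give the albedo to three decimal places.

0.841

Energy balance: S(1−α)/4 = σT⁴, so 1−α = 4σT⁴/S.
4σT⁴ = 4·5.67×10⁻⁸·(64.7)⁴ = 3.974 W/m².
Hence α = 1 − 3.974/25.00 = 0.8410.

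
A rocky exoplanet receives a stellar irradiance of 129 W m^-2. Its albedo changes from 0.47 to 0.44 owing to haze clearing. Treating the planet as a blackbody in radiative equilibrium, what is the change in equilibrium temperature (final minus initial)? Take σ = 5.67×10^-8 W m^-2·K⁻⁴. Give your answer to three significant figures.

Before: T₁ = [129.0·0.53/(4σ)]^(1/4) = 131.8 K.
With α = 0.44, T₂ = 133.6 K.
ΔT = T₂ − T₁ = 1.826 K.

1.83 K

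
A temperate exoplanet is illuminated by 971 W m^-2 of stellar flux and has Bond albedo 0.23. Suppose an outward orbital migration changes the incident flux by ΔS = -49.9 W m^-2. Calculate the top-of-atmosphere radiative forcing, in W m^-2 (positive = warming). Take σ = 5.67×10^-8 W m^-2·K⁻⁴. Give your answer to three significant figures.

Only a fraction (1−α) is absorbed and it's spread over 4πR², so ΔF = (1−α)ΔS/4 = -9.606 W m^-2.

-9.61 W m^-2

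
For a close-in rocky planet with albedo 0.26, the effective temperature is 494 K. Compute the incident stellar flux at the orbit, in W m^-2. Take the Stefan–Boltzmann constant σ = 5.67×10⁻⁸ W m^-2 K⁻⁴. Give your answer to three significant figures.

From S(1−α)/4 = σT⁴: S = 4σT⁴/(1−α).
σT⁴ = 5.67×10⁻⁸·(494)⁴ = 3377 W m^-2.
So S = 4×3377/(1−0.26) = 18250 W m^-2.

18300 W m^-2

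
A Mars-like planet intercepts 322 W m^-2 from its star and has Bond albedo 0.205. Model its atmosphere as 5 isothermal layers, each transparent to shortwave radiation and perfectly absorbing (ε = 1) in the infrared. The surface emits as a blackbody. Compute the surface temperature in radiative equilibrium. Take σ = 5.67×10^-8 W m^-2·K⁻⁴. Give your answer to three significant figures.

The effective emission temperature is T_e = [S(1−α)/(4σ)]^¼ = 183.3 K.
With N = 5 opaque layers, T_s = (N+1)^(1/4)·T_e = 6^(1/4)·183.3 = 286.9 K.

287 kelvin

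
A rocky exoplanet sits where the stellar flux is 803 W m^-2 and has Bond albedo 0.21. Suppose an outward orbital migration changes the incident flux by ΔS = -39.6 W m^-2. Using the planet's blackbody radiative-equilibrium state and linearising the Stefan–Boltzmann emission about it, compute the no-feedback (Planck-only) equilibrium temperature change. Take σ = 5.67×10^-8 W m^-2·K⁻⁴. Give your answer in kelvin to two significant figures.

The baseline emission temperature is T_e = 230.0 K.
TOA radiative forcing: ΔF = (1−α)ΔS/4 = 0.79·(-39.6)/4 = -7.821 W m^-2.
The Planck feedback parameter is 4σT_e³ = 2.758 W m^-2/K.
So ΔT₀ = -7.821/2.758 = -2.84 K.

-2.8 kelvin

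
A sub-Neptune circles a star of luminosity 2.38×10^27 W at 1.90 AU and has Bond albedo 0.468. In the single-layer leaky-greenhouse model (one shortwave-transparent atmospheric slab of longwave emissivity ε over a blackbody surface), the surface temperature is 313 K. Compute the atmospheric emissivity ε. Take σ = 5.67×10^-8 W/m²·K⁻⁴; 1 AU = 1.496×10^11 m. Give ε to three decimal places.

0.854

Orbital distance: d = 1.90 AU = 2.842×10^11 m.
Flux at the orbit: S = L/(4πd²) = 2.38×10^27/(4π·(2.84×10^11)²) = 2344 W/m².
TOA balance gives T_e = 272.3 K.
T_s⁴ = T_e⁴·2/(2−ε) → ε = 2 − 2(T_e/T_s)⁴ = 2 − 2·(272.3/313)⁴ = 0.8542.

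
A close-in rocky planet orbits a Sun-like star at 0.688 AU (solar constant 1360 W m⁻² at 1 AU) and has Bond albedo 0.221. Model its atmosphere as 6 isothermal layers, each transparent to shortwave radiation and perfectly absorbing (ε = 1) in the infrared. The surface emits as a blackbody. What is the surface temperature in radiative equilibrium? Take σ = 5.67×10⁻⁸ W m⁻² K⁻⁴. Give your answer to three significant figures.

513 kelvin

Irradiance scales as 1/d², so S = 1360 W m⁻² × (1/0.688)² = 2873 W m⁻².
The effective emission temperature is T_e = [S(1−α)/(4σ)]^¼ = 315.2 K.
With N = 6 opaque layers, T_s = (N+1)^(1/4)·T_e = 7^(1/4)·315.2 = 512.7 K.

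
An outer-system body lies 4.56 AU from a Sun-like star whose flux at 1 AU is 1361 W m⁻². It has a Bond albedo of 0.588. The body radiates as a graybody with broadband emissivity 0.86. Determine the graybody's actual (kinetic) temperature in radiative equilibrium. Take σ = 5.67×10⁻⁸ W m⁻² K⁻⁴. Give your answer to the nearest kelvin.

Irradiance scales as 1/d², so S = 1361 W m⁻² × (1/4.56)² = 65.45 W m⁻².
Absorbed flux (global mean): S(1−α)/4 = 65.45·0.412/4 = 6.742 W m⁻².
Radiative balance εσT⁴ = 6.742 gives T = [6.742/(0.86·σ)]^(1/4) = 108.4 K.

108 K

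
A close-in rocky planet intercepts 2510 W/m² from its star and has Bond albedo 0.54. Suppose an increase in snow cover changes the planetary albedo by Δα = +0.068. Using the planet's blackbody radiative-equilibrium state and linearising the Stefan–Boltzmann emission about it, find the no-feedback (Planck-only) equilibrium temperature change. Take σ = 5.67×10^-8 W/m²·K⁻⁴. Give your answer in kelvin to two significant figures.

-9.9 K

Reference equilibrium: T_e = [S(1−α)/(4σ)]^(1/4) = 267.1 K.
ΔF = −(S/4)Δα = −(2510/4)×(+0.068) = -42.67 W/m².
Linearising σT⁴ gives d(σT⁴)/dT = 4σT_e³ = 4.322 W/m² per K.
So ΔT₀ = -42.67/4.322 = -9.87 K.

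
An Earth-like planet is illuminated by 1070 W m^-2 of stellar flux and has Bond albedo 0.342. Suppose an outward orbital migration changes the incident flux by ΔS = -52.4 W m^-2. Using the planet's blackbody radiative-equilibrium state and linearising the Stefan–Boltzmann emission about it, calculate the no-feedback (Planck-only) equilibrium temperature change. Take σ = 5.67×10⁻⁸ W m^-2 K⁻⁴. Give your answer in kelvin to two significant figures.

-2.9 kelvin

Reference equilibrium: T_e = [S(1−α)/(4σ)]^(1/4) = 236.0 K.
Only a fraction (1−α) is absorbed and it's spread over 4πR², so ΔF = (1−α)ΔS/4 = -8.620 W m^-2.
Linearising σT⁴ gives d(σT⁴)/dT = 4σT_e³ = 2.983 W m^-2 per K.
So ΔT₀ = -8.620/2.983 = -2.89 K.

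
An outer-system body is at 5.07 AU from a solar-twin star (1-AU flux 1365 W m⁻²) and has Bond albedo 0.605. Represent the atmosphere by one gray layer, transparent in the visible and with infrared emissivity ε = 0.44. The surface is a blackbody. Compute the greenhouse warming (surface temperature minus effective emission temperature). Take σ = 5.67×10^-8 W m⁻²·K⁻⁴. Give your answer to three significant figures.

Flux at the orbit: S = 1365/(5.07)² = 53.10 W m⁻².
Effective emission temperature (TOA balance): σT_e⁴ = S(1−α)/4 = 5.244 W m⁻² → T_e = 98.07 K.
Surface balance with a leaky layer gives σT_s⁴ = σT_e⁴·2/(2−ε), so T_s = T_e·[2/(2−0.44)]^(1/4) = 104.4 K.
Greenhouse warming: T_s − T_e = 6.285 K.

6.28 K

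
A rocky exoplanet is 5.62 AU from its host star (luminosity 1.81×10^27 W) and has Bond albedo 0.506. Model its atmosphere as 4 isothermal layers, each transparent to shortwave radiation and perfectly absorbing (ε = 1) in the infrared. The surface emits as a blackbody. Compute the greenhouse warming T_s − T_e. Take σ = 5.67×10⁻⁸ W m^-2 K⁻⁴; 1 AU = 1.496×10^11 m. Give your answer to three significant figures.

71.9 K

Orbital distance: d = 5.62 AU = 8.408×10^11 m.
S = L/(4πd²) = 203.8 W m^-2.
OLR = S(1−α)/4 = 25.17 W m^-2; the top layer radiates at T_e = 145.1 K.
Surface: T_s = (5)^¼·T_e = 217.0 K.
So the greenhouse effect raises the surface by 217.0 − 145.1 = 71.90 K.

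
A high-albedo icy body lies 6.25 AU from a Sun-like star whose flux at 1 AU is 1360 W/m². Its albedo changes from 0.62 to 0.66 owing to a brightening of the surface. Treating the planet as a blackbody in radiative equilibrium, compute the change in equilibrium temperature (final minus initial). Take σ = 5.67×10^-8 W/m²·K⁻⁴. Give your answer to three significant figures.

-2.40 kelvin

Flux at the orbit: S = 1360/(6.25)² = 34.82 W/m².
Initial: T₁ = [S(1−0.62)/(4σ)]^(1/4) = 87.39 K.
Final:   T₂ = [S(1−0.66)/(4σ)]^(1/4) = 85.00 K.
ΔT = T₂ − T₁ = -2.397 K.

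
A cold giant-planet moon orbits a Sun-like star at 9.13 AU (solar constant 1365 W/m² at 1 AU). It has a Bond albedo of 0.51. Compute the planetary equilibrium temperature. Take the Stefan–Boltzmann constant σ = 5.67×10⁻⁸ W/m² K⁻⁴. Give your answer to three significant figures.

Flux at the orbit: S = 1365/(9.13)² = 16.38 W/m².
Absorbed flux (global mean): S(1−α)/4 = 16.38·0.49/4 = 2.006 W/m².
Set σT⁴ = 2.006 → T = (2.006/σ)^(1/4) = 77.12 K.

77.1 K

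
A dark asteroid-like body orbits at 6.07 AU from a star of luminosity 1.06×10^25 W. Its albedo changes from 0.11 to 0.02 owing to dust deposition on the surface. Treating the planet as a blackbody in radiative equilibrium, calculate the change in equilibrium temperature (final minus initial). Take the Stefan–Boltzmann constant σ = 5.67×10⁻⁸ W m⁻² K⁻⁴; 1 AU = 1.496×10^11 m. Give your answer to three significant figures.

1.09 K

d = 6.07 × 1.496×10^11 m = 9.081×10^11 m.
Flux at the orbit: S = L/(4πd²) = 1.06×10^25/(4π·(9.08×10^11)²) = 1.023 W m⁻².
With α = 0.11, T₁ = 44.76 K.
After:  T₂ = [1.023·0.98/(4σ)]^(1/4) = 45.85 K.
ΔT = T₂ − T₁ = 1.091 K.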